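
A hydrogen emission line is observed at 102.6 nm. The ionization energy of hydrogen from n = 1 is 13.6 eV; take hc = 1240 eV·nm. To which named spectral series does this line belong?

Lyman

ΔE = 1240/102.6 = 12.09 eV.
This matches 13.6 × (1/1² − 1/3²), so n_f = 1: the Lyman series.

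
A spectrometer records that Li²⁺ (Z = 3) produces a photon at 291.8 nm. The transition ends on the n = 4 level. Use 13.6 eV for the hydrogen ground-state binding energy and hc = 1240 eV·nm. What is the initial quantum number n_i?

n_i = 6

The photon energy is ΔE = hc/λ = 1240 / 291.8 = 4.249 eV.
With Z = 3, ΔE = 122.4 × (1/n_f² − 1/n_i²), so 1/n_f² − 1/n_i² = 0.03472.
With n_f = 4: 1/n_i² = 1/16 − 0.03472 = 0.02778, so n_i ≈ 6.00.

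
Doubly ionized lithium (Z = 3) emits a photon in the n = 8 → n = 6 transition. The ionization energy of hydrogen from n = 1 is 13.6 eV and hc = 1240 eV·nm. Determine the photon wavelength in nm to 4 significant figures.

833.6 nm

For Z = 3 the level energies scale as Z², so the effective Rydberg energy is 13.6 × 9 = 122.4 eV.
ΔE = 122.4 × (1/6² − 1/8²) = 122.4 × 0.01215 = 1.488 eV.
λ = hc/ΔE = 1240 / 1.488 = 833.6 nm.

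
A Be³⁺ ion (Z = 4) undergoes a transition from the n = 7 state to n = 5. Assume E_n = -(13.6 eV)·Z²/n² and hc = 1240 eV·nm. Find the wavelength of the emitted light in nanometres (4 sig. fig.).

290.9 nm

For Z = 4 the level energies scale as Z², so the effective Rydberg energy is 13.6 × 16 = 217.6 eV.
ΔE = 217.6 × (1/5² − 1/7²) = 217.6 × 0.01959 = 4.263 eV.
λ = hc/ΔE = 1240 / 4.263 = 290.9 nm.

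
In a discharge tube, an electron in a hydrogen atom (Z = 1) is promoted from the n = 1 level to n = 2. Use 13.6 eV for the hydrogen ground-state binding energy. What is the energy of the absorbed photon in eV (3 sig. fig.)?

E_2 = −13.60/4 = −3.400 eV and E_1 = −13.60/1 = −13.60 eV.
The photon energy is |E_2 − E_1| = 10.2 eV.

10.2 eV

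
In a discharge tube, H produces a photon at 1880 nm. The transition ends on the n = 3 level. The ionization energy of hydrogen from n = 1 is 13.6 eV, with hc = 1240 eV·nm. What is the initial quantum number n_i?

n_i = 4

The photon energy is ΔE = hc/λ = 1240 / 1880 = 0.6596 eV.
With Z = 1, ΔE = 13.60 × (1/n_f² − 1/n_i²), so 1/n_f² − 1/n_i² = 0.04850.
With n_f = 3: 1/n_i² = 1/9 − 0.04850 = 0.06261, so n_i ≈ 4.00.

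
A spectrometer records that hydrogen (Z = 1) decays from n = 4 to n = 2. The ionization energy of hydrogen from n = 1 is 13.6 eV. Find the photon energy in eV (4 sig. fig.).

2.550 eV

E_4 = −13.60/16 = −0.8500 eV and E_2 = −13.60/4 = −3.400 eV.
The photon energy is |E_4 − E_2| = 2.550 eV.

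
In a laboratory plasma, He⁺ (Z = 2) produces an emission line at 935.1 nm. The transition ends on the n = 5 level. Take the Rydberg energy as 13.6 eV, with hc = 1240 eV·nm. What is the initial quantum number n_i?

n_i = 8

The photon energy is ΔE = hc/λ = 1240 / 935.1 = 1.326 eV.
With Z = 2, ΔE = 54.40 × (1/n_f² − 1/n_i²), so 1/n_f² − 1/n_i² = 0.02438.
With n_f = 5: 1/n_i² = 1/25 − 0.02438 = 0.01562, so n_i ≈ 8.00.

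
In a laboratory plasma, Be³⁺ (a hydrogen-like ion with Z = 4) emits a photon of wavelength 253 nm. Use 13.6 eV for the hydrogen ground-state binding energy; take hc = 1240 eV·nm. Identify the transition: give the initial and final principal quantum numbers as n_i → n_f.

The photon energy is ΔE = hc/λ = 1240 / 253 = 4.901 eV.
With Z = 4, ΔE = 217.6 × (1/n_f² − 1/n_i²), so 1/n_f² − 1/n_i² = 0.02252.
Trying n_f = 4 gives 1/n_i² = 0.03998, i.e. n_i ≈ 5; this pair matches.

n_i = 5, n_f = 4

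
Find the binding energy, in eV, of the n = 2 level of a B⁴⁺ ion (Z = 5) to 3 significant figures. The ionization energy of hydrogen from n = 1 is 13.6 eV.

E_n = −13.6 Z²/n² = −340.0/n² eV for Z = 5.
E_2 = −340.0/4 = −85.0 eV, so ionization (to E = 0) requires 85.0 eV.

85.0 eV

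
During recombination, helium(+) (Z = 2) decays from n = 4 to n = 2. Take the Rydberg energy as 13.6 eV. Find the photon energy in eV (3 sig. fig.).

10.2 eV

The Bohr energies scale as Z², so for Z = 2: E_n = −54.40/n² eV.
E_4 = −54.40/16 = −3.400 eV and E_2 = −54.40/4 = −13.60 eV.
The photon energy is |E_4 − E_2| = 10.2 eV.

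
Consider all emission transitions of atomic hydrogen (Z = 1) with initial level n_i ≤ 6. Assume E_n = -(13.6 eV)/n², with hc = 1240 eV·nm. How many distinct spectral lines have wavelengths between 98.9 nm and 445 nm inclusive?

Enumerate all n_i → n_f pairs with 1 ≤ n_f < n_i ≤ 6 and compute λ = 1240 / [13.6·1·(1/n_f² − 1/n_i²)].
Lines falling in [98.9, 445] nm: 3→1 (102.6 nm), 2→1 (121.6 nm), 6→2 (410.3 nm), 5→2 (434.2 nm).

4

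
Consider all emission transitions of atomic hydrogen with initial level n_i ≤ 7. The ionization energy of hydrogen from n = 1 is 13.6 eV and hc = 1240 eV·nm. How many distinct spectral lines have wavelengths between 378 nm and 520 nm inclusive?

Enumerate all n_i → n_f pairs with 1 ≤ n_f < n_i ≤ 7 and compute λ = 1240 / [13.6·1·(1/n_f² − 1/n_i²)].
Lines falling in [378, 520] nm: 7→2 (397.1 nm), 6→2 (410.3 nm), 5→2 (434.2 nm), 4→2 (486.3 nm).

4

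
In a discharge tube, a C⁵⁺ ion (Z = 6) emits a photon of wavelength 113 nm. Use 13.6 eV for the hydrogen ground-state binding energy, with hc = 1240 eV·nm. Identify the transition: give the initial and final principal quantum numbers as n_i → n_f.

The photon energy is ΔE = hc/λ = 1240 / 113 = 10.97 eV.
With Z = 6, ΔE = 489.6 × (1/n_f² − 1/n_i²), so 1/n_f² − 1/n_i² = 0.02241.
Trying n_f = 4 gives 1/n_i² = 0.04009, i.e. n_i ≈ 5; this pair matches.

n_i = 5, n_f = 4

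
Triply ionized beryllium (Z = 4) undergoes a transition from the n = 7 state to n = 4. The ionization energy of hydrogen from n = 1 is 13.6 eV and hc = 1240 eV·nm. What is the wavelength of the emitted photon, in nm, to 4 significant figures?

135.4 nm

For Z = 4 the level energies scale as Z², so the effective Rydberg energy is 13.6 × 16 = 217.6 eV.
ΔE = 217.6 × (1/4² − 1/7²) = 217.6 × 0.04209 = 9.159 eV.
λ = hc/ΔE = 1240 / 9.159 = 135.4 nm.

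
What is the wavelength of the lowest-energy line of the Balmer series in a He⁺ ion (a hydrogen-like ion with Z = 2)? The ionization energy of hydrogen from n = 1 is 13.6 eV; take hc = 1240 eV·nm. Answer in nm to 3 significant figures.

The Balmer series terminates on n_f = 2; the first line has n_i = 2+1 = 3.
ΔE = 54.40 × (1/2² − 1/3²) = 7.556 eV.
λ = 1240 / 7.556 = 164 nm.

164 nm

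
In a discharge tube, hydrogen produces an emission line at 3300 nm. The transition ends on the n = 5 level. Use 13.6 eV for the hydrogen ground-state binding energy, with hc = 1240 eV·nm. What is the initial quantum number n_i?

The photon energy is ΔE = hc/λ = 1240 / 3300 = 0.3758 eV.
With Z = 1, ΔE = 13.60 × (1/n_f² − 1/n_i²), so 1/n_f² − 1/n_i² = 0.02763.
With n_f = 5: 1/n_i² = 1/25 − 0.02763 = 0.01237, so n_i ≈ 8.99.

n_i = 9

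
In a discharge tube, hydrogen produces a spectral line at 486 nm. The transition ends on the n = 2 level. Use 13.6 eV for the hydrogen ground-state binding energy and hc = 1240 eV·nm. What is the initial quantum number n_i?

The photon energy is ΔE = hc/λ = 1240 / 486 = 2.551 eV.
With Z = 1, ΔE = 13.60 × (1/n_f² − 1/n_i²), so 1/n_f² − 1/n_i² = 0.1876.
With n_f = 2: 1/n_i² = 1/4 − 0.1876 = 0.06239, so n_i ≈ 4.00.

n_i = 4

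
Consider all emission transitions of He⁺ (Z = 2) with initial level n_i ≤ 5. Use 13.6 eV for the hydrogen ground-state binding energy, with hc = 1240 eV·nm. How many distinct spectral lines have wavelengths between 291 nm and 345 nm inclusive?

Enumerate all n_i → n_f pairs with 1 ≤ n_f < n_i ≤ 5 and compute λ = 1240 / [13.6·4·(1/n_f² − 1/n_i²)].
Lines falling in [291, 345] nm: 5→3 (320.5 nm).

1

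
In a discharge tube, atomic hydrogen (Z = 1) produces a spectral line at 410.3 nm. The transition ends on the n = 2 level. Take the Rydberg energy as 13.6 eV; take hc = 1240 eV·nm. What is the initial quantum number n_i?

n_i = 6

The photon energy is ΔE = hc/λ = 1240 / 410.3 = 3.022 eV.
With Z = 1, ΔE = 13.60 × (1/n_f² − 1/n_i²), so 1/n_f² − 1/n_i² = 0.2222.
With n_f = 2: 1/n_i² = 1/4 − 0.2222 = 0.02778, so n_i ≈ 6.00.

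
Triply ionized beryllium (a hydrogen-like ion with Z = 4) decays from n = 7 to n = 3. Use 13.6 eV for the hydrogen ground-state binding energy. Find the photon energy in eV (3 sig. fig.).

19.7 eV

The Bohr energies scale as Z², so for Z = 4: E_n = −217.6/n² eV.
E_7 = −217.6/49 = −4.441 eV and E_3 = −217.6/9 = −24.18 eV.
The photon energy is |E_7 − E_3| = 19.7 eV.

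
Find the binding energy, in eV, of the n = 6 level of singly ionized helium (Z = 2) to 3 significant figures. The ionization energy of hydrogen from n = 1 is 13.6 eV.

1.51 eV

E_n = −13.6 Z²/n² = −54.40/n² eV for Z = 2.
E_6 = −54.40/36 = −1.51 eV, so ionization (to E = 0) requires 1.51 eV.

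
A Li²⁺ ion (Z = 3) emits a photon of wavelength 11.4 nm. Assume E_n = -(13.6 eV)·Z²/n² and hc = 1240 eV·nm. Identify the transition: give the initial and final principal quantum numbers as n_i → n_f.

n_i = 3, n_f = 1

The photon energy is ΔE = hc/λ = 1240 / 11.4 = 108.8 eV.
With Z = 3, ΔE = 122.4 × (1/n_f² − 1/n_i²), so 1/n_f² − 1/n_i² = 0.8887.
Trying n_f = 1 gives 1/n_i² = 0.1113, i.e. n_i ≈ 3; this pair matches.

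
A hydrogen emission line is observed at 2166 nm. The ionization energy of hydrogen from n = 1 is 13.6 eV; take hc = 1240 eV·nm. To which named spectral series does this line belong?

Brackett

ΔE = 1240/2166 = 0.5725 eV.
This matches 13.6 × (1/4² − 1/7²), so n_f = 4: the Brackett series.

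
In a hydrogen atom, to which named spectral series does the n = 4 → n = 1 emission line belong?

The series is set by the lower level: n_f = 1 is the Lyman series.

Lyman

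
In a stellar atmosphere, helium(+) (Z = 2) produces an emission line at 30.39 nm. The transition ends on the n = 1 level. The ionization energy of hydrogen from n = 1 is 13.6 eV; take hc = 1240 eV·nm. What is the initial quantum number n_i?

n_i = 2

The photon energy is ΔE = hc/λ = 1240 / 30.39 = 40.80 eV.
With Z = 2, ΔE = 54.40 × (1/n_f² − 1/n_i²), so 1/n_f² − 1/n_i² = 0.7501.
With n_f = 1: 1/n_i² = 1/1 − 0.7501 = 0.2499, so n_i ≈ 2.00.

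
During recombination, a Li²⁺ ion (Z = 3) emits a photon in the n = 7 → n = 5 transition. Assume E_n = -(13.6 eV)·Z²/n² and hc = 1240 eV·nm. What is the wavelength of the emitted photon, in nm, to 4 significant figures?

517.1 nm

For Z = 3 the level energies scale as Z², so the effective Rydberg energy is 13.6 × 9 = 122.4 eV.
ΔE = 122.4 × (1/5² − 1/7²) = 122.4 × 0.01959 = 2.398 eV.
λ = hc/ΔE = 1240 / 2.398 = 517.1 nm.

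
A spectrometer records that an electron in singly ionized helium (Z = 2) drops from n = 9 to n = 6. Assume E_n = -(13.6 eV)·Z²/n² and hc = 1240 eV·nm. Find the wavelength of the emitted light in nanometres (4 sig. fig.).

1477 nm

For Z = 2 the level energies scale as Z², so the effective Rydberg energy is 13.6 × 4 = 54.40 eV.
ΔE = 54.40 × (1/6² − 1/9²) = 54.40 × 0.01543 = 0.8395 eV.
λ = hc/ΔE = 1240 / 0.8395 = 1477 nm.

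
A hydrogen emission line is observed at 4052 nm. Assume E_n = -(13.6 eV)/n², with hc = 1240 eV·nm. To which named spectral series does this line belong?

Brackett

ΔE = 1240/4052 = 0.3060 eV.
This matches 13.6 × (1/4² − 1/5²), so n_f = 4: the Brackett series.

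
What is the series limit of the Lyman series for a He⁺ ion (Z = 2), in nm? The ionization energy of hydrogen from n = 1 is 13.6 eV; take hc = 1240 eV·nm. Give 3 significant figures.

The Lyman series has lower level n_f = 1; the series limit corresponds to n_i → ∞.
ΔE_max = 13.6 × 4 / 1² = 54.40 eV.
λ_min = 1240 / 54.40 = 22.8 nm.

22.8 nm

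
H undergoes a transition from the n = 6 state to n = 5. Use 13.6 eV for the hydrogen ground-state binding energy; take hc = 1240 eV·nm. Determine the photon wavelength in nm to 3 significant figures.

ΔE = 13.60 × (1/5² − 1/6²) = 13.60 × 0.01222 = 0.1662 eV.
λ = hc/ΔE = 1240 / 0.1662 = 7460 nm.
This line belongs to the Pfund series.

7460 nm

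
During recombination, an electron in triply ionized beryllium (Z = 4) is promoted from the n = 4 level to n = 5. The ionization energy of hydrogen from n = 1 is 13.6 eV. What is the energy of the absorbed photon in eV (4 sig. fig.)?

4.896 eV

The Bohr energies scale as Z², so for Z = 4: E_n = −217.6/n² eV.
E_5 = −217.6/25 = −8.704 eV and E_4 = −217.6/16 = −13.60 eV.
The photon energy is |E_5 − E_4| = 4.896 eV.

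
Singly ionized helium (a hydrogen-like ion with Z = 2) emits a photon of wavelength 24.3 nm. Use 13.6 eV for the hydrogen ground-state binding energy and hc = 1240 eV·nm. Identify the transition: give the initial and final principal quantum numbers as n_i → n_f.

The photon energy is ΔE = hc/λ = 1240 / 24.3 = 51.03 eV.
With Z = 2, ΔE = 54.40 × (1/n_f² − 1/n_i²), so 1/n_f² − 1/n_i² = 0.9380.
Trying n_f = 1 gives 1/n_i² = 0.06197, i.e. n_i ≈ 4; this pair matches.

n_i = 4, n_f = 1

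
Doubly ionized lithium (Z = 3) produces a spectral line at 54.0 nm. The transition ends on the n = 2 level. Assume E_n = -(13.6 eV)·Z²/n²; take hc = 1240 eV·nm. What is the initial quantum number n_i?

n_i = 4

The photon energy is ΔE = hc/λ = 1240 / 54.0 = 22.96 eV.
With Z = 3, ΔE = 122.4 × (1/n_f² − 1/n_i²), so 1/n_f² − 1/n_i² = 0.1876.
With n_f = 2: 1/n_i² = 1/4 − 0.1876 = 0.06239, so n_i ≈ 4.00.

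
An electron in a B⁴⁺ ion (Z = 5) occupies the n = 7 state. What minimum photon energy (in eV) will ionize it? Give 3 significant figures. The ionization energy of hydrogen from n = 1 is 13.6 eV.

6.94 eV

E_n = −13.6 Z²/n² = −340.0/n² eV for Z = 5.
E_7 = −340.0/49 = −6.94 eV, so ionization (to E = 0) requires 6.94 eV.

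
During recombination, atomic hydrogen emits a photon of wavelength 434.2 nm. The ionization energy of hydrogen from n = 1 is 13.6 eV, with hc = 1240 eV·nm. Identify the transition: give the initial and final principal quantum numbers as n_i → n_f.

n_i = 5, n_f = 2

The photon energy is ΔE = hc/λ = 1240 / 434.2 = 2.856 eV.
With Z = 1, ΔE = 13.60 × (1/n_f² − 1/n_i²), so 1/n_f² − 1/n_i² = 0.2100.
Trying n_f = 2 gives 1/n_i² = 0.04001, i.e. n_i ≈ 5; this pair matches.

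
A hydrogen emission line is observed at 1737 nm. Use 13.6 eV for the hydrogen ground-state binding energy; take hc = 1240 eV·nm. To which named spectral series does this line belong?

Brackett

ΔE = 1240/1737 = 0.7139 eV.
This matches 13.6 × (1/4² − 1/10²), so n_f = 4: the Brackett series.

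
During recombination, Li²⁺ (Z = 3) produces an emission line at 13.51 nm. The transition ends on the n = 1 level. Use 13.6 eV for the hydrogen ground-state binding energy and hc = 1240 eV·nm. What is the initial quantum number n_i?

n_i = 2

The photon energy is ΔE = hc/λ = 1240 / 13.51 = 91.78 eV.
With Z = 3, ΔE = 122.4 × (1/n_f² − 1/n_i²), so 1/n_f² − 1/n_i² = 0.7499.
With n_f = 1: 1/n_i² = 1/1 − 0.7499 = 0.2501, so n_i ≈ 2.00.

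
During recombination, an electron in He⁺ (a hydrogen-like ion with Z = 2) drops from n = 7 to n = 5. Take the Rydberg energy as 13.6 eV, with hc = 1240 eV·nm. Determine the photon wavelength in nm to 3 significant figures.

1160 nm

For Z = 2 the level energies scale as Z², so the effective Rydberg energy is 13.6 × 4 = 54.40 eV.
ΔE = 54.40 × (1/5² − 1/7²) = 54.40 × 0.01959 = 1.066 eV.
λ = hc/ΔE = 1240 / 1.066 = 1160 nm.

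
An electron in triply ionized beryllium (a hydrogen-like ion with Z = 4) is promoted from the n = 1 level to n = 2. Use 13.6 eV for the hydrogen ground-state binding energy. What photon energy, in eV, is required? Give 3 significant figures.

163 eV

The Bohr energies scale as Z², so for Z = 4: E_n = −217.6/n² eV.
E_2 = −217.6/4 = −54.40 eV and E_1 = −217.6/1 = −217.6 eV.
The photon energy is |E_2 − E_1| = 163 eV.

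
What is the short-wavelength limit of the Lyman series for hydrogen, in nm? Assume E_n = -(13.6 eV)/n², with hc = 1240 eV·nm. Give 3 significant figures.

The Lyman series has lower level n_f = 1; the series limit corresponds to n_i → ∞.
ΔE_max = 13.6 × 1 / 1² = 13.60 eV.
λ_min = 1240 / 13.60 = 91.2 nm.

91.2 nm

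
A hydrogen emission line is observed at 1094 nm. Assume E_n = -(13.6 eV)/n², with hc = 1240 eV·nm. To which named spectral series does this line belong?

Paschen

ΔE = 1240/1094 = 1.133 eV.
This matches 13.6 × (1/3² − 1/6²), so n_f = 3: the Paschen series.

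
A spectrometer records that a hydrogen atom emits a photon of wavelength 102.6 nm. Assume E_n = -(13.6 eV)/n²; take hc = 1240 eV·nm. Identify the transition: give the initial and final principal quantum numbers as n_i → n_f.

The photon energy is ΔE = hc/λ = 1240 / 102.6 = 12.09 eV.
With Z = 1, ΔE = 13.60 × (1/n_f² − 1/n_i²), so 1/n_f² − 1/n_i² = 0.8887.
Trying n_f = 1 gives 1/n_i² = 0.1113, i.e. n_i ≈ 3; this pair matches.

n_i = 3, n_f = 1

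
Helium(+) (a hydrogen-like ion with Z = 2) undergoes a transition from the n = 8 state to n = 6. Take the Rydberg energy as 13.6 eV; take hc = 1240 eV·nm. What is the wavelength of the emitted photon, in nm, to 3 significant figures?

For Z = 2 the level energies scale as Z², so the effective Rydberg energy is 13.6 × 4 = 54.40 eV.
ΔE = 54.40 × (1/6² − 1/8²) = 54.40 × 0.01215 = 0.6611 eV.
λ = hc/ΔE = 1240 / 0.6611 = 1880 nm.

1880 nm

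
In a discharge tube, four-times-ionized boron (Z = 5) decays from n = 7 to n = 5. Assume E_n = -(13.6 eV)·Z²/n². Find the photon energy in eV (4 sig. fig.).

The Bohr energies scale as Z², so for Z = 5: E_n = −340.0/n² eV.
E_7 = −340.0/49 = −6.939 eV and E_5 = −340.0/25 = −13.60 eV.
The photon energy is |E_7 − E_5| = 6.661 eV.

6.661 eV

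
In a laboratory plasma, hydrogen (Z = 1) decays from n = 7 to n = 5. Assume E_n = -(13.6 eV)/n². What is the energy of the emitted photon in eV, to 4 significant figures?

E_7 = −13.60/49 = −0.2776 eV and E_5 = −13.60/25 = −0.5440 eV.
The photon energy is |E_7 − E_5| = 0.2664 eV.

0.2664 eV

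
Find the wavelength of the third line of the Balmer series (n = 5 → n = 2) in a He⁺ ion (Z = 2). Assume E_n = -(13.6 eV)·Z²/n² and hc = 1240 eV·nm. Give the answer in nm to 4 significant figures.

The Balmer series terminates on n_f = 2; the third line has n_i = 2+3 = 5.
ΔE = 54.40 × (1/2² − 1/5²) = 11.42 eV.
λ = 1240 / 11.42 = 108.5 nm.

108.5 nm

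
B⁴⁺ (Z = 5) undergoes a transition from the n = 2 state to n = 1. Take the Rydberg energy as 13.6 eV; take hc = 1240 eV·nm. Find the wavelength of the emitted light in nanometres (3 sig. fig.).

For Z = 5 the level energies scale as Z², so the effective Rydberg energy is 13.6 × 25 = 340.0 eV.
ΔE = 340.0 × (1/1² − 1/2²) = 340.0 × 0.7500 = 255.0 eV.
λ = hc/ΔE = 1240 / 255.0 = 4.86 nm.

4.86 nm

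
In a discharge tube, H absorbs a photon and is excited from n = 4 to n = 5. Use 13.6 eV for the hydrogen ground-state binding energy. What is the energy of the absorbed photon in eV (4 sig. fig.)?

E_5 = −13.60/25 = −0.5440 eV and E_4 = −13.60/16 = −0.8500 eV.
The photon energy is |E_5 − E_4| = 0.3060 eV.

0.3060 eV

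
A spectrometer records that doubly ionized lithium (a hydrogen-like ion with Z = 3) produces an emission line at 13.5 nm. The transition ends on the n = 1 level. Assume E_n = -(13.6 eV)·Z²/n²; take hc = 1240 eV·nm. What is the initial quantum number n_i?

n_i = 2

The photon energy is ΔE = hc/λ = 1240 / 13.5 = 91.85 eV.
With Z = 3, ΔE = 122.4 × (1/n_f² − 1/n_i²), so 1/n_f² − 1/n_i² = 0.7504.
With n_f = 1: 1/n_i² = 1/1 − 0.7504 = 0.2496, so n_i ≈ 2.00.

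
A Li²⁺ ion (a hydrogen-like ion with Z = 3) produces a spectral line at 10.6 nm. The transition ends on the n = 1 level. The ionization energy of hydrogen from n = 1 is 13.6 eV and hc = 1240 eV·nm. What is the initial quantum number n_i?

The photon energy is ΔE = hc/λ = 1240 / 10.6 = 117.0 eV.
With Z = 3, ΔE = 122.4 × (1/n_f² − 1/n_i²), so 1/n_f² − 1/n_i² = 0.9557.
With n_f = 1: 1/n_i² = 1/1 − 0.9557 = 0.04427, so n_i ≈ 4.75.

n_i = 5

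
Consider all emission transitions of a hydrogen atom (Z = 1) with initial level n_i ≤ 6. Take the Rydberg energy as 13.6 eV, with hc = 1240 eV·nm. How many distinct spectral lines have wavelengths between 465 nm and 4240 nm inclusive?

Enumerate all n_i → n_f pairs with 1 ≤ n_f < n_i ≤ 6 and compute λ = 1240 / [13.6·1·(1/n_f² − 1/n_i²)].
Lines falling in [465, 4240] nm: 4→2 (486.3 nm), 3→2 (656.5 nm), 6→3 (1094 nm), 5→3 (1282 nm), 4→3 (1876 nm), 6→4 (2626 nm), 5→4 (4052 nm).

7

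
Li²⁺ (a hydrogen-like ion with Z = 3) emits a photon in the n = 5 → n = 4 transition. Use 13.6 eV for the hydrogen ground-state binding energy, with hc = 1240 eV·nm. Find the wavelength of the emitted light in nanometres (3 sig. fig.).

For Z = 3 the level energies scale as Z², so the effective Rydberg energy is 13.6 × 9 = 122.4 eV.
ΔE = 122.4 × (1/4² − 1/5²) = 122.4 × 0.02250 = 2.754 eV.
λ = hc/ΔE = 1240 / 2.754 = 450 nm.

450 nm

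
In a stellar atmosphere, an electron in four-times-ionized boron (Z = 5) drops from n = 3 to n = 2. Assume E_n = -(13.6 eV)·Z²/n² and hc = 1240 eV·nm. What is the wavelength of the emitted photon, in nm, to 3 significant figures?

For Z = 5 the level energies scale as Z², so the effective Rydberg energy is 13.6 × 25 = 340.0 eV.
ΔE = 340.0 × (1/2² − 1/3²) = 340.0 × 0.1389 = 47.22 eV.
λ = hc/ΔE = 1240 / 47.22 = 26.3 nm.

26.3 nm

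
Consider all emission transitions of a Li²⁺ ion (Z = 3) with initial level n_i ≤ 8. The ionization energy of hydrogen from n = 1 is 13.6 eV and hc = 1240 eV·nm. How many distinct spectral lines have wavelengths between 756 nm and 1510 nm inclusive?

3

Enumerate all n_i → n_f pairs with 1 ≤ n_f < n_i ≤ 8 and compute λ = 1240 / [13.6·9·(1/n_f² − 1/n_i²)].
Lines falling in [756, 1510] nm: 6→5 (828.9 nm), 8→6 (833.6 nm), 7→6 (1375 nm).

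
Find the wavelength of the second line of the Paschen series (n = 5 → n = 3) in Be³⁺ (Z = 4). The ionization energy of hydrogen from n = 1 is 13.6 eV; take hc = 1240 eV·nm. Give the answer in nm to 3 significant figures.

80.1 nm

The Paschen series terminates on n_f = 3; the second line has n_i = 3+2 = 5.
ΔE = 217.6 × (1/3² − 1/5²) = 15.47 eV.
λ = 1240 / 15.47 = 80.1 nm.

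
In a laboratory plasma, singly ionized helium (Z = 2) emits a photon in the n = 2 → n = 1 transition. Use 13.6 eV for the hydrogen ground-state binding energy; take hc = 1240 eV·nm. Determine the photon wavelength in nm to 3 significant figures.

30.4 nm

For Z = 2 the level energies scale as Z², so the effective Rydberg energy is 13.6 × 4 = 54.40 eV.
ΔE = 54.40 × (1/1² − 1/2²) = 54.40 × 0.7500 = 40.80 eV.
λ = hc/ΔE = 1240 / 40.80 = 30.4 nm.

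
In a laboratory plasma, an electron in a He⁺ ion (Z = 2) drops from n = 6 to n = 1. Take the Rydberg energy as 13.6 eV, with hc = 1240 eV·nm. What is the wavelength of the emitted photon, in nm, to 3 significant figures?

23.4 nm

For Z = 2 the level energies scale as Z², so the effective Rydberg energy is 13.6 × 4 = 54.40 eV.
ΔE = 54.40 × (1/1² − 1/6²) = 54.40 × 0.9722 = 52.89 eV.
λ = hc/ΔE = 1240 / 52.89 = 23.4 nm.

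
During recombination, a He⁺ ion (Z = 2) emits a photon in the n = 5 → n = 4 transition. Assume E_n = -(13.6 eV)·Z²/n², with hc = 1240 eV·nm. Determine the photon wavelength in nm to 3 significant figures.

For Z = 2 the level energies scale as Z², so the effective Rydberg energy is 13.6 × 4 = 54.40 eV.
ΔE = 54.40 × (1/4² − 1/5²) = 54.40 × 0.02250 = 1.224 eV.
λ = hc/ΔE = 1240 / 1.224 = 1010 nm.

1010 nm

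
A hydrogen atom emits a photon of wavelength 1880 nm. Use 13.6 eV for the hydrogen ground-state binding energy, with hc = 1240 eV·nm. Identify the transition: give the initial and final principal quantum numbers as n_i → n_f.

The photon energy is ΔE = hc/λ = 1240 / 1880 = 0.6596 eV.
With Z = 1, ΔE = 13.60 × (1/n_f² − 1/n_i²), so 1/n_f² − 1/n_i² = 0.04850.
Trying n_f = 3 gives 1/n_i² = 0.06261, i.e. n_i ≈ 4; this pair matches.

n_i = 4, n_f = 3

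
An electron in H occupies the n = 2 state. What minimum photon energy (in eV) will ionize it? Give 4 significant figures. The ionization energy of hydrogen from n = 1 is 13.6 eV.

E_2 = −13.60/4 = −3.400 eV, so ionization (to E = 0) requires 3.400 eV.

3.400 eV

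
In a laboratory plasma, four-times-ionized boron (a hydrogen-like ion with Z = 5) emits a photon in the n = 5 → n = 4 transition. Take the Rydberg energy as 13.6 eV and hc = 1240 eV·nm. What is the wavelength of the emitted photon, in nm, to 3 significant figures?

162 nm

For Z = 5 the level energies scale as Z², so the effective Rydberg energy is 13.6 × 25 = 340.0 eV.
ΔE = 340.0 × (1/4² − 1/5²) = 340.0 × 0.02250 = 7.650 eV.
λ = hc/ΔE = 1240 / 7.650 = 162 nm.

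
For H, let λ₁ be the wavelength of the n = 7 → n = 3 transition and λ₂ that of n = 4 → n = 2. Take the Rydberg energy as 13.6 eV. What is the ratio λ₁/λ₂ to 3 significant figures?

2.07

λ ∝ 1/ΔE ∝ 1/(1/n_f² − 1/n_i²), and the Z² and hc factors cancel in the ratio.
λ₁/λ₂ = (1/2² − 1/4²)/(1/3² − 1/7²) = 0.1875/0.09070 = 2.07.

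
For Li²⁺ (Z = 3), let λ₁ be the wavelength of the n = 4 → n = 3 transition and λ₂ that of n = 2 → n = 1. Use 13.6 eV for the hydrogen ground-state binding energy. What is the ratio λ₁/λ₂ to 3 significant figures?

15.4

λ ∝ 1/ΔE ∝ 1/(1/n_f² − 1/n_i²), and the Z² and hc factors cancel in the ratio.
λ₁/λ₂ = (1/1² − 1/2²)/(1/3² − 1/4²) = 0.7500/0.04861 = 15.4.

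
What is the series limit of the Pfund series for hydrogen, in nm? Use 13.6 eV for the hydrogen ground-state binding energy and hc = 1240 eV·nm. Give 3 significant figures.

The Pfund series has lower level n_f = 5; the series limit corresponds to n_i → ∞.
ΔE_max = 13.6 × 1 / 5² = 0.5440 eV.
λ_min = 1240 / 0.5440 = 2280 nm.

2280 nm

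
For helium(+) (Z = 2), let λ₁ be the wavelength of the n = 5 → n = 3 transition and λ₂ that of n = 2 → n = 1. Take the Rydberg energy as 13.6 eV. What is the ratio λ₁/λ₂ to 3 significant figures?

10.5

λ ∝ 1/ΔE ∝ 1/(1/n_f² − 1/n_i²), and the Z² and hc factors cancel in the ratio.
λ₁/λ₂ = (1/1² − 1/2²)/(1/3² − 1/5²) = 0.7500/0.07111 = 10.5.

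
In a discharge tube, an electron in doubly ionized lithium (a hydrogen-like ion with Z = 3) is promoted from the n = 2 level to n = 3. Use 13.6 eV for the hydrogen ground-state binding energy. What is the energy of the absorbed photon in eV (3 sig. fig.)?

17.0 eV

The Bohr energies scale as Z², so for Z = 3: E_n = −122.4/n² eV.
E_3 = −122.4/9 = −13.60 eV and E_2 = −122.4/4 = −30.60 eV.
The photon energy is |E_3 − E_2| = 17.0 eV.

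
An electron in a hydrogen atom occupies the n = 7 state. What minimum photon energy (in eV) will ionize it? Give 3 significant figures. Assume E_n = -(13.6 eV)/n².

E_7 = −13.60/49 = −0.278 eV, so ionization (to E = 0) requires 0.278 eV.

0.278 eV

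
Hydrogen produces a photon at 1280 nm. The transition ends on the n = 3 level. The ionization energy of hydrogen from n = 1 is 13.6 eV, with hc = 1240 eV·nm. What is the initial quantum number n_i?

n_i = 5

The photon energy is ΔE = hc/λ = 1240 / 1280 = 0.9688 eV.
With Z = 1, ΔE = 13.60 × (1/n_f² − 1/n_i²), so 1/n_f² − 1/n_i² = 0.07123.
With n_f = 3: 1/n_i² = 1/9 − 0.07123 = 0.03988, so n_i ≈ 5.01.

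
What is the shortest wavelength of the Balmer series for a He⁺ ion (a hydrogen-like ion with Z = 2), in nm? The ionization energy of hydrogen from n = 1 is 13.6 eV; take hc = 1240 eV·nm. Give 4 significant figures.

The Balmer series has lower level n_f = 2; the series limit corresponds to n_i → ∞.
ΔE_max = 13.6 × 4 / 2² = 13.60 eV.
λ_min = 1240 / 13.60 = 91.18 nm.

91.18 nm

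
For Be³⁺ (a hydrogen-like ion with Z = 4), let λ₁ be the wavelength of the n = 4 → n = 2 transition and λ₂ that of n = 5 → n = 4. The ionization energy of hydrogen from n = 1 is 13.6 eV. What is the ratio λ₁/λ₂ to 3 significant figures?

0.120

λ ∝ 1/ΔE ∝ 1/(1/n_f² − 1/n_i²), and the Z² and hc factors cancel in the ratio.
λ₁/λ₂ = (1/4² − 1/5²)/(1/2² − 1/4²) = 0.02250/0.1875 = 0.120.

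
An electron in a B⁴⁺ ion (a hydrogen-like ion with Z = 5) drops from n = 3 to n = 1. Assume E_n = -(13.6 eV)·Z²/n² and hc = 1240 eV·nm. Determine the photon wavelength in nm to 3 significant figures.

4.10 nm

For Z = 5 the level energies scale as Z², so the effective Rydberg energy is 13.6 × 25 = 340.0 eV.
ΔE = 340.0 × (1/1² − 1/3²) = 340.0 × 0.8889 = 302.2 eV.
λ = hc/ΔE = 1240 / 302.2 = 4.10 nm.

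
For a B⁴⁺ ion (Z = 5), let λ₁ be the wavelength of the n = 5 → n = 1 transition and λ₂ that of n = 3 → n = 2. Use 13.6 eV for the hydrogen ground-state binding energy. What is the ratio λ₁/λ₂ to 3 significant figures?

λ ∝ 1/ΔE ∝ 1/(1/n_f² − 1/n_i²), and the Z² and hc factors cancel in the ratio.
λ₁/λ₂ = (1/2² − 1/3²)/(1/1² − 1/5²) = 0.1389/0.9600 = 0.145.

0.145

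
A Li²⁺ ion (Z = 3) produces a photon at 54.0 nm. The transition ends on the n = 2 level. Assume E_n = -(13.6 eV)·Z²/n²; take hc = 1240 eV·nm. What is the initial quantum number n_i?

The photon energy is ΔE = hc/λ = 1240 / 54.0 = 22.96 eV.
With Z = 3, ΔE = 122.4 × (1/n_f² − 1/n_i²), so 1/n_f² − 1/n_i² = 0.1876.
With n_f = 2: 1/n_i² = 1/4 − 0.1876 = 0.06239, so n_i ≈ 4.00.

n_i = 4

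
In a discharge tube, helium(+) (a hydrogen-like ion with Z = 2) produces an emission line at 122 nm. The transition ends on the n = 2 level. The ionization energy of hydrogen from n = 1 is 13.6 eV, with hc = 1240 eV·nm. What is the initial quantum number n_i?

n_i = 4

The photon energy is ΔE = hc/λ = 1240 / 122 = 10.16 eV.
With Z = 2, ΔE = 54.40 × (1/n_f² − 1/n_i²), so 1/n_f² − 1/n_i² = 0.1868.
With n_f = 2: 1/n_i² = 1/4 − 0.1868 = 0.06316, so n_i ≈ 3.98.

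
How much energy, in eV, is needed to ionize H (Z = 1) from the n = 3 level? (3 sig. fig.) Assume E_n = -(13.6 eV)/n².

E_3 = −13.60/9 = −1.51 eV, so ionization (to E = 0) requires 1.51 eV.

1.51 eV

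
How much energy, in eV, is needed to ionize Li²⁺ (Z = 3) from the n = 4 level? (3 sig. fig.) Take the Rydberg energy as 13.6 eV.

7.65 eV

E_n = −13.6 Z²/n² = −122.4/n² eV for Z = 3.
E_4 = −122.4/16 = −7.65 eV, so ionization (to E = 0) requires 7.65 eV.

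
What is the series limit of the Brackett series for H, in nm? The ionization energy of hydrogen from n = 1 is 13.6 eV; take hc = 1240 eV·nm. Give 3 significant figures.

The Brackett series has lower level n_f = 4; the series limit corresponds to n_i → ∞.
ΔE_max = 13.6 × 1 / 4² = 0.8500 eV.
λ_min = 1240 / 0.8500 = 1460 nm.

1460 nm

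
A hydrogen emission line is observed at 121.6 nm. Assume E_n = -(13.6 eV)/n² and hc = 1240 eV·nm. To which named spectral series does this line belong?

ΔE = 1240/121.6 = 10.20 eV.
This matches 13.6 × (1/1² − 1/2²), so n_f = 1: the Lyman series.

Lyman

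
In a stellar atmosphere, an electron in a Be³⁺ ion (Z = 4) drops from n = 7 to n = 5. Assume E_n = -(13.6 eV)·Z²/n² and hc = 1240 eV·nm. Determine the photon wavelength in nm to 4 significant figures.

For Z = 4 the level energies scale as Z², so the effective Rydberg energy is 13.6 × 16 = 217.6 eV.
ΔE = 217.6 × (1/5² − 1/7²) = 217.6 × 0.01959 = 4.263 eV.
λ = hc/ΔE = 1240 / 4.263 = 290.9 nm.

290.9 nm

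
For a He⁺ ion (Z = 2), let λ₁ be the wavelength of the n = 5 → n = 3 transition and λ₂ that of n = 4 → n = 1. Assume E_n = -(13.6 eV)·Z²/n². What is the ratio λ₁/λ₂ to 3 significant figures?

13.2

λ ∝ 1/ΔE ∝ 1/(1/n_f² − 1/n_i²), and the Z² and hc factors cancel in the ratio.
λ₁/λ₂ = (1/1² − 1/4²)/(1/3² − 1/5²) = 0.9375/0.07111 = 13.2.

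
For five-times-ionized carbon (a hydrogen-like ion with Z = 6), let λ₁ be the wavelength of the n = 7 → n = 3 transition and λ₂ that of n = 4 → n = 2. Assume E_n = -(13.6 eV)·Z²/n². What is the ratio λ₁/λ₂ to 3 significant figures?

λ ∝ 1/ΔE ∝ 1/(1/n_f² − 1/n_i²), and the Z² and hc factors cancel in the ratio.
λ₁/λ₂ = (1/2² − 1/4²)/(1/3² − 1/7²) = 0.1875/0.09070 = 2.07.

2.07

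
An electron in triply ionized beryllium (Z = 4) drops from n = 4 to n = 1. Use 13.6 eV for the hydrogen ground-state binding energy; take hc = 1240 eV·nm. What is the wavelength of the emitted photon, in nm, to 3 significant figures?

For Z = 4 the level energies scale as Z², so the effective Rydberg energy is 13.6 × 16 = 217.6 eV.
ΔE = 217.6 × (1/1² − 1/4²) = 217.6 × 0.9375 = 204.0 eV.
λ = hc/ΔE = 1240 / 204.0 = 6.08 nm.

6.08 nm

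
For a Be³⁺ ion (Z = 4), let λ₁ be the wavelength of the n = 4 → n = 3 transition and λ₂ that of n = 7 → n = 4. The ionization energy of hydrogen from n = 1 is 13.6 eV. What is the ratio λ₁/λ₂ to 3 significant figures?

λ ∝ 1/ΔE ∝ 1/(1/n_f² − 1/n_i²), and the Z² and hc factors cancel in the ratio.
λ₁/λ₂ = (1/4² − 1/7²)/(1/3² − 1/4²) = 0.04209/0.04861 = 0.866.

0.866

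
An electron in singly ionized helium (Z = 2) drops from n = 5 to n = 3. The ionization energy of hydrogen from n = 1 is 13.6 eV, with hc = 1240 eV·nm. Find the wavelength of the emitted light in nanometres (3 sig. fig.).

For Z = 2 the level energies scale as Z², so the effective Rydberg energy is 13.6 × 4 = 54.40 eV.
ΔE = 54.40 × (1/3² − 1/5²) = 54.40 × 0.07111 = 3.868 eV.
λ = hc/ΔE = 1240 / 3.868 = 321 nm.

321 nm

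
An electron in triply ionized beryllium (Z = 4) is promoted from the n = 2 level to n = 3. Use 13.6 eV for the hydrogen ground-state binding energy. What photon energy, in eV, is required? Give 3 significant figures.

The Bohr energies scale as Z², so for Z = 4: E_n = −217.6/n² eV.
E_3 = −217.6/9 = −24.18 eV and E_2 = −217.6/4 = −54.40 eV.
The photon energy is |E_3 − E_2| = 30.2 eV.

30.2 eV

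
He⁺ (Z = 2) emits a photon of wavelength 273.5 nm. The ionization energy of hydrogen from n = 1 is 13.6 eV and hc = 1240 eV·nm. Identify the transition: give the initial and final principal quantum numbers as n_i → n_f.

The photon energy is ΔE = hc/λ = 1240 / 273.5 = 4.534 eV.
With Z = 2, ΔE = 54.40 × (1/n_f² − 1/n_i²), so 1/n_f² − 1/n_i² = 0.08334.
Trying n_f = 3 gives 1/n_i² = 0.02777, i.e. n_i ≈ 6; this pair matches.

n_i = 6, n_f = 3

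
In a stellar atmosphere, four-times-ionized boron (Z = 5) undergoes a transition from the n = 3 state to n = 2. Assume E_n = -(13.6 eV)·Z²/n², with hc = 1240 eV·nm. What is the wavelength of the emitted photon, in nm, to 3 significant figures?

For Z = 5 the level energies scale as Z², so the effective Rydberg energy is 13.6 × 25 = 340.0 eV.
ΔE = 340.0 × (1/2² − 1/3²) = 340.0 × 0.1389 = 47.22 eV.
λ = hc/ΔE = 1240 / 47.22 = 26.3 nm.

26.3 nm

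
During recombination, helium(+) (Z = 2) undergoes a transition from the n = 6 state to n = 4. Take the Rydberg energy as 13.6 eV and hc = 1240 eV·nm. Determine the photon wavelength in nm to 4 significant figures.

656.5 nm

For Z = 2 the level energies scale as Z², so the effective Rydberg energy is 13.6 × 4 = 54.40 eV.
ΔE = 54.40 × (1/4² − 1/6²) = 54.40 × 0.03472 = 1.889 eV.
λ = hc/ΔE = 1240 / 1.889 = 656.5 nm.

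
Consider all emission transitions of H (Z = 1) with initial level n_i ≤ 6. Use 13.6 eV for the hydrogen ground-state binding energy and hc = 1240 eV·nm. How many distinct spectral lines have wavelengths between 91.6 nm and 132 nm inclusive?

Enumerate all n_i → n_f pairs with 1 ≤ n_f < n_i ≤ 6 and compute λ = 1240 / [13.6·1·(1/n_f² − 1/n_i²)].
Lines falling in [91.6, 132] nm: 6→1 (93.78 nm), 5→1 (94.98 nm), 4→1 (97.25 nm), 3→1 (102.6 nm), 2→1 (121.6 nm).

5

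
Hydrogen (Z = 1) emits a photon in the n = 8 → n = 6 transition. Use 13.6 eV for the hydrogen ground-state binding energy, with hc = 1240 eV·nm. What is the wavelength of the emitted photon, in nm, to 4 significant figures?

7503 nm

ΔE = 13.60 × (1/6² − 1/8²) = 13.60 × 0.01215 = 0.1653 eV.
λ = hc/ΔE = 1240 / 0.1653 = 7503 nm.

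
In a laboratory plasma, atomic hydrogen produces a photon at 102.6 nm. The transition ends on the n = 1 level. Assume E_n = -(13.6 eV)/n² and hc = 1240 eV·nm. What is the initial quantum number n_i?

The photon energy is ΔE = hc/λ = 1240 / 102.6 = 12.09 eV.
With Z = 1, ΔE = 13.60 × (1/n_f² − 1/n_i²), so 1/n_f² − 1/n_i² = 0.8887.
With n_f = 1: 1/n_i² = 1/1 − 0.8887 = 0.1113, so n_i ≈ 3.00.

n_i = 3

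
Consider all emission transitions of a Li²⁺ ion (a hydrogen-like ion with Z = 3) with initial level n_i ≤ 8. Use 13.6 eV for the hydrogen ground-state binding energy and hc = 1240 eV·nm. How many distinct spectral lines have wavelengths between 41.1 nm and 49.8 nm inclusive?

Enumerate all n_i → n_f pairs with 1 ≤ n_f < n_i ≤ 8 and compute λ = 1240 / [13.6·9·(1/n_f² − 1/n_i²)].
Lines falling in [41.1, 49.8] nm: 8→2 (43.22 nm), 7→2 (44.12 nm), 6→2 (45.59 nm), 5→2 (48.24 nm).

4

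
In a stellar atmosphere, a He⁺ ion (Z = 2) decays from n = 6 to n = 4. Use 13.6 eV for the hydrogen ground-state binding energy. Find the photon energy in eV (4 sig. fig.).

The Bohr energies scale as Z², so for Z = 2: E_n = −54.40/n² eV.
E_6 = −54.40/36 = −1.511 eV and E_4 = −54.40/16 = −3.400 eV.
The photon energy is |E_6 − E_4| = 1.889 eV.

1.889 eV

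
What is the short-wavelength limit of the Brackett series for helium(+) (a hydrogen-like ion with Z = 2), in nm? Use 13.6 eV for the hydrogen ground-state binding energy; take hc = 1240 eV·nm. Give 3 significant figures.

365 nm

The Brackett series has lower level n_f = 4; the series limit corresponds to n_i → ∞.
ΔE_max = 13.6 × 4 / 4² = 3.400 eV.
λ_min = 1240 / 3.400 = 365 nm.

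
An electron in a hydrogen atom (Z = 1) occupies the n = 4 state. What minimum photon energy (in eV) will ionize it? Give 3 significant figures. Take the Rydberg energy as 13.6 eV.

E_4 = −13.60/16 = −0.850 eV, so ionization (to E = 0) requires 0.850 eV.

0.850 eV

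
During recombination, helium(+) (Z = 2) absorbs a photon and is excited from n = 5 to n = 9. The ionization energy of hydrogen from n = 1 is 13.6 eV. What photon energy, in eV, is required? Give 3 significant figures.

The Bohr energies scale as Z², so for Z = 2: E_n = −54.40/n² eV.
E_9 = −54.40/81 = −0.6716 eV and E_5 = −54.40/25 = −2.176 eV.
The photon energy is |E_9 − E_5| = 1.50 eV.

1.50 eV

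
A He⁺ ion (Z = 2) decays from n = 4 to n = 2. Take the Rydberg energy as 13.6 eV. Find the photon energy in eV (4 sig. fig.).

10.20 eV

The Bohr energies scale as Z², so for Z = 2: E_n = −54.40/n² eV.
E_4 = −54.40/16 = −3.400 eV and E_2 = −54.40/4 = −13.60 eV.
The photon energy is |E_4 − E_2| = 10.20 eV.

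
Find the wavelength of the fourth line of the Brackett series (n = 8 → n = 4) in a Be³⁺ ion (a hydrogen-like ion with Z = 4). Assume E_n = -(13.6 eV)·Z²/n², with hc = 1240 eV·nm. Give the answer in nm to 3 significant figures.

The Brackett series terminates on n_f = 4; the fourth line has n_i = 4+4 = 8.
ΔE = 217.6 × (1/4² − 1/8²) = 10.20 eV.
λ = 1240 / 10.20 = 122 nm.

122 nm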